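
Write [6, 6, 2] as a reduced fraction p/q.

Using pₖ = aₖpₖ₋₁ + pₖ₋₂ and qₖ = aₖqₖ₋₁ + qₖ₋₂:
  k=0: a=6, p=6, q=1
  k=1: a=6, p=37, q=6
  k=2: a=2, p=80, q=13

80/13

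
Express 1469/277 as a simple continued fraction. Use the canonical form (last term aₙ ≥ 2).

1469 = 5*277 + 84
277 = 3*84 + 25
84 = 3*25 + 9
25 = 2*9 + 7
9 = 1*7 + 2
7 = 3*2 + 1
2 = 2*1 + 0  (stop)
So 1469/277 = [5; 3, 3, 2, 1, 3, 2].

[5; 3, 3, 2, 1, 3, 2]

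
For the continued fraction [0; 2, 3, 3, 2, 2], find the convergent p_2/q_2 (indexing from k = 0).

3/7

Using pₖ = aₖpₖ₋₁ + pₖ₋₂, qₖ = aₖqₖ₋₁ + qₖ₋₂ (with p₋₁=1, p₋₂=0, q₋₁=0, q₋₂=1):
  k=0: a=0, p=0, q=1
  k=1: a=2, p=1, q=2
  k=2: a=3, p=3, q=7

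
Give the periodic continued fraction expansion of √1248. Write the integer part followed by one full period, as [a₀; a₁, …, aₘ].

[35; 3, 17, 3, 70]

a₀ = ⌊√1248⌋ = 35.
With m₀=0, d₀=1 and mₖ₊₁ = dₖaₖ − mₖ, dₖ₊₁ = (n − mₖ₊₁²)/dₖ, aₖ₊₁ = ⌊(a₀+mₖ₊₁)/dₖ₊₁⌋:
  k=1: m=35, d=23, a=3
  k=2: m=34, d=4, a=17
  k=3: m=34, d=23, a=3
  k=4: m=35, d=1, a=70
d=1 and a=2a₀=70 at k=4, so the next step gives (m, d) = (35, 23) again — its k=1 value — and the period has length 4.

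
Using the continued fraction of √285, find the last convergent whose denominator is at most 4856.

79936/4735

√285 = [16; 1, 7, 2, 7, 1, 32, …] (period length 6).
Convergents:
  p_0/q_0 = 16/1
  p_1/q_1 = 17/1
  p_2/q_2 = 135/8
  p_3/q_3 = 287/17
  p_4/q_4 = 2144/127
  p_5/q_5 = 2431/144
  p_6/q_6 = 79936/4735
  p_7/q_7 = 82367/4879
q_6 = 4735 ≤ 4856 < 4879 = q_7, so the answer is 79936/4735.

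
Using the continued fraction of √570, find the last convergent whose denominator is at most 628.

√570 = [23; 1, 6, 1, 46, …] (period length 4).
Convergents:
  p_0/q_0 = 23/1
  p_1/q_1 = 24/1
  p_2/q_2 = 167/7
  p_3/q_3 = 191/8
  p_4/q_4 = 8953/375
  p_5/q_5 = 9144/383
  p_6/q_6 = 63817/2673
q_5 = 383 ≤ 628 < 2673 = q_6, so the answer is 9144/383.

9144/383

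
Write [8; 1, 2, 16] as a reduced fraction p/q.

425/49

Fold from the inside: start with 16/1.
  2 + 1/16 = 33/16
  1 + 16/33 = 49/33
  8 + 33/49 = 425/49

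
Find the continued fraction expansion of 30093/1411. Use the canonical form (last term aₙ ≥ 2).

[21; 3, 18, 2, 12]

30093 = 21·1411 + 462
1411 = 3·462 + 25
462 = 18·25 + 12
25 = 2·12 + 1
12 = 12·1 + 0  (stop)
So 30093/1411 = [21; 3, 18, 2, 12].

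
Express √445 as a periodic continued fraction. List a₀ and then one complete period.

[21; 10, 1, 1, 10, 42]

a₀ = ⌊√445⌋ = 21.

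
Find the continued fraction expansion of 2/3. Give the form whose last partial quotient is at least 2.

[0; 1, 2]

2 = 0*3 + 2
3 = 1*2 + 1
2 = 2*1 + 0  (stop)
So 2/3 = [0; 1, 2].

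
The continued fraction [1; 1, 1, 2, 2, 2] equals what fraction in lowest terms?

Fold from the inside: start with 2/1.
  2 + 1/2 = 5/2
  2 + 2/5 = 12/5
  1 + 5/12 = 17/12
  1 + 12/17 = 29/17
  1 + 17/29 = 46/29

46/29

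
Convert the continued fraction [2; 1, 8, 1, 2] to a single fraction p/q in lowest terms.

Fold from the inside: start with 2/1.
  1 + 1/2 = 3/2
  8 + 2/3 = 26/3
  1 + 3/26 = 29/26
  2 + 26/29 = 84/29

84/29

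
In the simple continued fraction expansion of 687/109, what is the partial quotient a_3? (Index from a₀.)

687 = 6·109 + 33   →  a_0 = 6
109 = 3·33 + 10   →  a_1 = 3
33 = 3·10 + 3   →  a_2 = 3
10 = 3·3 + 1   →  a_3 = 3

3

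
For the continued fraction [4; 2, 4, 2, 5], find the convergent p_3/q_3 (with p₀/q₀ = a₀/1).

89/20

Using pₖ = aₖpₖ₋₁ + pₖ₋₂, qₖ = aₖqₖ₋₁ + qₖ₋₂ (with p₋₁=1, p₋₂=0, q₋₁=0, q₋₂=1):
  k=0: a=4, p=4, q=1
  k=1: a=2, p=9, q=2
  k=2: a=4, p=40, q=9
  k=3: a=2, p=89, q=20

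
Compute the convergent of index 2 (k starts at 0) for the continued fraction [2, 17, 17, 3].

Using pₖ = aₖpₖ₋₁ + pₖ₋₂, qₖ = aₖqₖ₋₁ + qₖ₋₂ (with p₋₁=1, p₋₂=0, q₋₁=0, q₋₂=1):
  k=0: a=2, p=2, q=1
  k=1: a=17, p=35, q=17
  k=2: a=17, p=597, q=290

597/290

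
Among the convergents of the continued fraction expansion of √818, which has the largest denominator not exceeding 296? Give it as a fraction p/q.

8237/288

√818 = [28; 1, 1, 1, 1, 56, …] (period length 5).
Convergents:
  p_0/q_0 = 28/1
  p_1/q_1 = 29/1
  p_2/q_2 = 57/2
  p_3/q_3 = 86/3
  p_4/q_4 = 143/5
  p_5/q_5 = 8094/283
  p_6/q_6 = 8237/288
  p_7/q_7 = 16331/571
q_6 = 288 ≤ 296 < 571 = q_7, so the answer is 8237/288.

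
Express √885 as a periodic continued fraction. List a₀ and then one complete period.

a₀ = ⌊√885⌋ = 29.

[29; 1, 2, 1, 58]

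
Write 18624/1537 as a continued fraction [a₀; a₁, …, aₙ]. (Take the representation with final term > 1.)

18624 = 12·1537 + 180
1537 = 8·180 + 97
180 = 1·97 + 83
97 = 1·83 + 14
83 = 5·14 + 13
14 = 1·13 + 1
13 = 13·1 + 0  (stop)
So 18624/1537 = [12; 8, 1, 1, 5, 1, 13].

[12; 8, 1, 1, 5, 1, 13]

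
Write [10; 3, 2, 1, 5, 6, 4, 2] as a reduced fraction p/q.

Fold from the inside: start with 2/1.
  4 + 1/2 = 9/2
  6 + 2/9 = 56/9
  5 + 9/56 = 289/56
  1 + 56/289 = 345/289
  2 + 289/345 = 979/345
  3 + 345/979 = 3282/979
  10 + 979/3282 = 33799/3282

33799/3282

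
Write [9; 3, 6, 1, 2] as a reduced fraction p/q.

587/63

Using pₖ = aₖpₖ₋₁ + pₖ₋₂ and qₖ = aₖqₖ₋₁ + qₖ₋₂:
  k=0: a=9, p=9, q=1
  k=1: a=3, p=28, q=3
  k=2: a=6, p=177, q=19
  k=3: a=1, p=205, q=22
  k=4: a=2, p=587, q=63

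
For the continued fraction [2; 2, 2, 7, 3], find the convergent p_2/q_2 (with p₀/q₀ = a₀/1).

12/5

Using pₖ = aₖpₖ₋₁ + pₖ₋₂, qₖ = aₖqₖ₋₁ + qₖ₋₂ (with p₋₁=1, p₋₂=0, q₋₁=0, q₋₂=1):
  k=0: a=2, p=2, q=1
  k=1: a=2, p=5, q=2
  k=2: a=2, p=12, q=5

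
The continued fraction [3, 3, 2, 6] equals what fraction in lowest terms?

Using pₖ = aₖpₖ₋₁ + pₖ₋₂ and qₖ = aₖqₖ₋₁ + qₖ₋₂:
  k=0: a=3, p=3, q=1
  k=1: a=3, p=10, q=3
  k=2: a=2, p=23, q=7
  k=3: a=6, p=148, q=45

148/45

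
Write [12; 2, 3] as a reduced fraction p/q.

Using pₖ = aₖpₖ₋₁ + pₖ₋₂ and qₖ = aₖqₖ₋₁ + qₖ₋₂:
  k=0: a=12, p=12, q=1
  k=1: a=2, p=25, q=2
  k=2: a=3, p=87, q=7

87/7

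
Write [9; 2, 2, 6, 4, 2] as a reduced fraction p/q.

2803/298

Fold from the inside: start with 2/1.
  4 + 1/2 = 9/2
  6 + 2/9 = 56/9
  2 + 9/56 = 121/56
  2 + 56/121 = 298/121
  9 + 121/298 = 2803/298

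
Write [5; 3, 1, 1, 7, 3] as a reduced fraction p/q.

Using pₖ = aₖpₖ₋₁ + pₖ₋₂ and qₖ = aₖqₖ₋₁ + qₖ₋₂:
  k=0: a=5, p=5, q=1
  k=1: a=3, p=16, q=3
  k=2: a=1, p=21, q=4
  k=3: a=1, p=37, q=7
  k=4: a=7, p=280, q=53
  k=5: a=3, p=877, q=166

877/166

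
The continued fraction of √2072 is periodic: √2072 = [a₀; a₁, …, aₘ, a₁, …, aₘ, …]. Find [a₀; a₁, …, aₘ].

[45; 1, 1, 12, 1, 1, 90]

a₀ = ⌊√2072⌋ = 45.
With m₀=0, d₀=1 and mₖ₊₁ = dₖaₖ − mₖ, dₖ₊₁ = (n − mₖ₊₁²)/dₖ, aₖ₊₁ = ⌊(a₀+mₖ₊₁)/dₖ₊₁⌋:
  k=1: m=45, d=47, a=1
  k=2: m=2, d=44, a=1
  k=3: m=42, d=7, a=12
  k=4: m=42, d=44, a=1
  k=5: m=2, d=47, a=1
  k=6: m=45, d=1, a=90
d=1 and a=2a₀=90 at k=6, so the next step gives (m, d) = (45, 47) again — its k=1 value — and the period has length 6.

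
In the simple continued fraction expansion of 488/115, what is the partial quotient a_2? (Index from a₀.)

488 = 4·115 + 28   →  a_0 = 4
115 = 4·28 + 3   →  a_1 = 4
28 = 9·3 + 1   →  a_2 = 9

9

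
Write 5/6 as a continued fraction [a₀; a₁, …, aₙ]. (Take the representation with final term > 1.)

5 = 0×6 + 5
6 = 1×5 + 1
5 = 5×1 + 0  (stop)
So 5/6 = [0; 1, 5].

[0; 1, 5]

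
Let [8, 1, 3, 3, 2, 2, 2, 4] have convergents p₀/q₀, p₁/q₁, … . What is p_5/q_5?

Using pₖ = aₖpₖ₋₁ + pₖ₋₂, qₖ = aₖqₖ₋₁ + qₖ₋₂ (with p₋₁=1, p₋₂=0, q₋₁=0, q₋₂=1):
  k=0: a=8, p=8, q=1
  k=1: a=1, p=9, q=1
  k=2: a=3, p=35, q=4
  k=3: a=3, p=114, q=13
  k=4: a=2, p=263, q=30
  k=5: a=2, p=640, q=73

640/73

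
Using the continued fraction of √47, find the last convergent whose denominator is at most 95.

617/90

√47 = [6; 1, 5, 1, 12, …] (period length 4).
Convergents:
  p_0/q_0 = 6/1
  p_1/q_1 = 7/1
  p_2/q_2 = 41/6
  p_3/q_3 = 48/7
  p_4/q_4 = 617/90
  p_5/q_5 = 665/97
q_4 = 90 ≤ 95 < 97 = q_5, so the answer is 617/90.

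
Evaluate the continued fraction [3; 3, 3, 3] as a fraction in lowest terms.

109/33

Fold from the inside: start with 3/1.
  3 + 1/3 = 10/3
  3 + 3/10 = 33/10
  3 + 10/33 = 109/33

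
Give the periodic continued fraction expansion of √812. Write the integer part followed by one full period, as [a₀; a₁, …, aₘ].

a₀ = ⌊√812⌋ = 28.
With m₀=0, d₀=1 and mₖ₊₁ = dₖaₖ − mₖ, dₖ₊₁ = (n − mₖ₊₁²)/dₖ, aₖ₊₁ = ⌊(a₀+mₖ₊₁)/dₖ₊₁⌋:
  k=1: m=28, d=28, a=2
  k=2: m=28, d=1, a=56
d=1 and a=2a₀=56 at k=2, so the next step gives (m, d) = (28, 28) again — its k=1 value — and the period has length 2.

[28; 2, 56]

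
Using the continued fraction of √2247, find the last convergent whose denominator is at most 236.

7537/159

√2247 = [47; 2, 2, 15, 2, 2, 94, …] (period length 6).
Convergents:
  p_0/q_0 = 47/1
  p_1/q_1 = 95/2
  p_2/q_2 = 237/5
  p_3/q_3 = 3650/77
  p_4/q_4 = 7537/159
  p_5/q_5 = 18724/395
q_4 = 159 ≤ 236 < 395 = q_5, so the answer is 7537/159.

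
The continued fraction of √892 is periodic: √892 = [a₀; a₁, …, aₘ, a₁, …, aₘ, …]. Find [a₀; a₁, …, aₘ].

a₀ = ⌊√892⌋ = 29.
With m₀=0, d₀=1 and mₖ₊₁ = dₖaₖ − mₖ, dₖ₊₁ = (n − mₖ₊₁²)/dₖ, aₖ₊₁ = ⌊(a₀+mₖ₊₁)/dₖ₊₁⌋:
  k=1: m=29, d=51, a=1
  k=2: m=22, d=8, a=6
  k=3: m=26, d=27, a=2
  k=4: m=28, d=4, a=14
  k=5: m=28, d=27, a=2
  k=6: m=26, d=8, a=6
  k=7: m=22, d=51, a=1
  k=8: m=29, d=1, a=58
d=1 and a=2a₀=58 at k=8, so the next step gives (m, d) = (29, 51) again — its k=1 value — and the period has length 8.

[29; 1, 6, 2, 14, 2, 6, 1, 58]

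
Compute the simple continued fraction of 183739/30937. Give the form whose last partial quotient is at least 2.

[5; 1, 15, 2, 3, 18, 1, 13]

183739 = 5×30937 + 29054
30937 = 1×29054 + 1883
29054 = 15×1883 + 809
1883 = 2×809 + 265
809 = 3×265 + 14
265 = 18×14 + 13
14 = 1×13 + 1
13 = 13×1 + 0  (stop)
So 183739/30937 = [5; 1, 15, 2, 3, 18, 1, 13].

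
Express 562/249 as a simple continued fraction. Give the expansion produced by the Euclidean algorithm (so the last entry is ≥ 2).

[2; 3, 1, 8, 7]

562 = 2*249 + 64
249 = 3*64 + 57
64 = 1*57 + 7
57 = 8*7 + 1
7 = 7*1 + 0  (stop)
So 562/249 = [2; 3, 1, 8, 7].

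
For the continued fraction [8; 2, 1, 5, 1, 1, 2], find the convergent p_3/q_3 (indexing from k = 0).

Using pₖ = aₖpₖ₋₁ + pₖ₋₂, qₖ = aₖqₖ₋₁ + qₖ₋₂ (with p₋₁=1, p₋₂=0, q₋₁=0, q₋₂=1):
  k=0: a=8, p=8, q=1
  k=1: a=2, p=17, q=2
  k=2: a=1, p=25, q=3
  k=3: a=5, p=142, q=17

142/17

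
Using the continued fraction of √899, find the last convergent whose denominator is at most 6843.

107910/3599

√899 = [29; 1, 58, …] (period length 2).
Convergents:
  p_0/q_0 = 29/1
  p_1/q_1 = 30/1
  p_2/q_2 = 1769/59
  p_3/q_3 = 1799/60
  p_4/q_4 = 106111/3539
  p_5/q_5 = 107910/3599
  p_6/q_6 = 6364891/212281
q_5 = 3599 ≤ 6843 < 212281 = q_6, so the answer is 107910/3599.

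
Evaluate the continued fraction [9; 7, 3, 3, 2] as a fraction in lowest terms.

1535/168

Using pₖ = aₖpₖ₋₁ + pₖ₋₂ and qₖ = aₖqₖ₋₁ + qₖ₋₂:
  k=0: a=9, p=9, q=1
  k=1: a=7, p=64, q=7
  k=2: a=3, p=201, q=22
  k=3: a=3, p=667, q=73
  k=4: a=2, p=1535, q=168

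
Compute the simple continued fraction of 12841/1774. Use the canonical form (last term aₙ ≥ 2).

12841 = 7×1774 + 423
1774 = 4×423 + 82
423 = 5×82 + 13
82 = 6×13 + 4
13 = 3×4 + 1
4 = 4×1 + 0  (stop)
So 12841/1774 = [7; 4, 5, 6, 3, 4].

[7; 4, 5, 6, 3, 4]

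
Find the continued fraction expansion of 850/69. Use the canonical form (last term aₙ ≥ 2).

[12; 3, 7, 3]

850 = 12*69 + 22
69 = 3*22 + 3
22 = 7*3 + 1
3 = 3*1 + 0  (stop)
So 850/69 = [12; 3, 7, 3].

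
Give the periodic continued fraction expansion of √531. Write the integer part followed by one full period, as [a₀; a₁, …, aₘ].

[23; 23, 46]

a₀ = ⌊√531⌋ = 23.
With m₀=0, d₀=1 and mₖ₊₁ = dₖaₖ − mₖ, dₖ₊₁ = (n − mₖ₊₁²)/dₖ, aₖ₊₁ = ⌊(a₀+mₖ₊₁)/dₖ₊₁⌋:
  k=1: m=23, d=2, a=23
  k=2: m=23, d=1, a=46
d=1 and a=2a₀=46 at k=2, so the next step gives (m, d) = (23, 2) again — its k=1 value — and the period has length 2.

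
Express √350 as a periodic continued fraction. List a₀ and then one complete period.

[18; 1, 2, 2, 2, 1, 36]

a₀ = ⌊√350⌋ = 18.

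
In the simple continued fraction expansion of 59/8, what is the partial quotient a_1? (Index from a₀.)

2

59 = 7·8 + 3   →  a_0 = 7
8 = 2·3 + 2   →  a_1 = 2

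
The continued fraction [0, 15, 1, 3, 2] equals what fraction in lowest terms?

9/142

Fold from the inside: start with 2/1.
  3 + 1/2 = 7/2
  1 + 2/7 = 9/7
  15 + 7/9 = 142/9
  0 + 9/142 = 9/142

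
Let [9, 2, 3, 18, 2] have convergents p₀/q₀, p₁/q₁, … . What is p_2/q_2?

Using pₖ = aₖpₖ₋₁ + pₖ₋₂, qₖ = aₖqₖ₋₁ + qₖ₋₂ (with p₋₁=1, p₋₂=0, q₋₁=0, q₋₂=1):
  k=0: a=9, p=9, q=1
  k=1: a=2, p=19, q=2
  k=2: a=3, p=66, q=7

66/7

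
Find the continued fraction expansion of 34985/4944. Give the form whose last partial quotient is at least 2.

34985 = 7·4944 + 377
4944 = 13·377 + 43
377 = 8·43 + 33
43 = 1·33 + 10
33 = 3·10 + 3
10 = 3·3 + 1
3 = 3·1 + 0  (stop)
So 34985/4944 = [7; 13, 8, 1, 3, 3, 3].

[7; 13, 8, 1, 3, 3, 3]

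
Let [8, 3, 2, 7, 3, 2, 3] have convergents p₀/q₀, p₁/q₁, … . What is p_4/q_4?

1351/163

Using pₖ = aₖpₖ₋₁ + pₖ₋₂, qₖ = aₖqₖ₋₁ + qₖ₋₂ (with p₋₁=1, p₋₂=0, q₋₁=0, q₋₂=1):
  k=0: a=8, p=8, q=1
  k=1: a=3, p=25, q=3
  k=2: a=2, p=58, q=7
  k=3: a=7, p=431, q=52
  k=4: a=3, p=1351, q=163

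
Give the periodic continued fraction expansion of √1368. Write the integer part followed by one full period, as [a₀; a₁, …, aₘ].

[36; 1, 72]

a₀ = ⌊√1368⌋ = 36.
With m₀=0, d₀=1 and mₖ₊₁ = dₖaₖ − mₖ, dₖ₊₁ = (n − mₖ₊₁²)/dₖ, aₖ₊₁ = ⌊(a₀+mₖ₊₁)/dₖ₊₁⌋:
  k=1: m=36, d=72, a=1
  k=2: m=36, d=1, a=72
d=1 and a=2a₀=72 at k=2, so the next step gives (m, d) = (36, 72) again — its k=1 value — and the period has length 2.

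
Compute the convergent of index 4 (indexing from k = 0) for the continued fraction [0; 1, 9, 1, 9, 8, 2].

99/109

Using pₖ = aₖpₖ₋₁ + pₖ₋₂, qₖ = aₖqₖ₋₁ + qₖ₋₂ (with p₋₁=1, p₋₂=0, q₋₁=0, q₋₂=1):
  k=0: a=0, p=0, q=1
  k=1: a=1, p=1, q=1
  k=2: a=9, p=9, q=10
  k=3: a=1, p=10, q=11
  k=4: a=9, p=99, q=109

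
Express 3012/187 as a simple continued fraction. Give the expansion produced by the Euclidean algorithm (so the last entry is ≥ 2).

[16; 9, 2, 1, 6]

3012 = 16*187 + 20
187 = 9*20 + 7
20 = 2*7 + 6
7 = 1*6 + 1
6 = 6*1 + 0  (stop)
So 3012/187 = [16; 9, 2, 1, 6].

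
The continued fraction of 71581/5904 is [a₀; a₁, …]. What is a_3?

3

71581 = 12·5904 + 733   →  a_0 = 12
5904 = 8·733 + 40   →  a_1 = 8
733 = 18·40 + 13   →  a_2 = 18
40 = 3·13 + 1   →  a_3 = 3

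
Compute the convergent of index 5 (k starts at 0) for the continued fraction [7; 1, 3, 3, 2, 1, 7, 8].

Using pₖ = aₖpₖ₋₁ + pₖ₋₂, qₖ = aₖqₖ₋₁ + qₖ₋₂ (with p₋₁=1, p₋₂=0, q₋₁=0, q₋₂=1):
  k=0: a=7, p=7, q=1
  k=1: a=1, p=8, q=1
  k=2: a=3, p=31, q=4
  k=3: a=3, p=101, q=13
  k=4: a=2, p=233, q=30
  k=5: a=1, p=334, q=43

334/43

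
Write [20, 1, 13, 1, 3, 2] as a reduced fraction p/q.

2784/133

Using pₖ = aₖpₖ₋₁ + pₖ₋₂ and qₖ = aₖqₖ₋₁ + qₖ₋₂:
  k=0: a=20, p=20, q=1
  k=1: a=1, p=21, q=1
  k=2: a=13, p=293, q=14
  k=3: a=1, p=314, q=15
  k=4: a=3, p=1235, q=59
  k=5: a=2, p=2784, q=133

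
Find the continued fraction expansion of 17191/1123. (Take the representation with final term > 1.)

17191 = 15·1123 + 346
1123 = 3·346 + 85
346 = 4·85 + 6
85 = 14·6 + 1
6 = 6·1 + 0  (stop)
So 17191/1123 = [15; 3, 4, 14, 6].

[15; 3, 4, 14, 6]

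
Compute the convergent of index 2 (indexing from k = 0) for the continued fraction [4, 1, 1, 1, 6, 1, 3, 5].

Using pₖ = aₖpₖ₋₁ + pₖ₋₂, qₖ = aₖqₖ₋₁ + qₖ₋₂ (with p₋₁=1, p₋₂=0, q₋₁=0, q₋₂=1):
  k=0: a=4, p=4, q=1
  k=1: a=1, p=5, q=1
  k=2: a=1, p=9, q=2

9/2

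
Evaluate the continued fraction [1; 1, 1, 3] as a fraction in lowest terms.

11/7

Fold from the inside: start with 3/1.
  1 + 1/3 = 4/3
  1 + 3/4 = 7/4
  1 + 4/7 = 11/7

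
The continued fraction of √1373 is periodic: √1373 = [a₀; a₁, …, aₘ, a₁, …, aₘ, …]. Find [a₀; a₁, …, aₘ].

a₀ = ⌊√1373⌋ = 37.
With m₀=0, d₀=1 and mₖ₊₁ = dₖaₖ − mₖ, dₖ₊₁ = (n − mₖ₊₁²)/dₖ, aₖ₊₁ = ⌊(a₀+mₖ₊₁)/dₖ₊₁⌋:
  k=1: m=37, d=4, a=18
  k=2: m=35, d=37, a=1
  k=3: m=2, d=37, a=1
  k=4: m=35, d=4, a=18
  k=5: m=37, d=1, a=74
d=1 and a=2a₀=74 at k=5, so the next step gives (m, d) = (37, 4) again — its k=1 value — and the period has length 5.

[37; 18, 1, 1, 18, 74]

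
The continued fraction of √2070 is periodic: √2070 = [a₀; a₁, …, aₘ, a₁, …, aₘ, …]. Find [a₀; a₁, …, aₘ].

[45; 2, 90]

a₀ = ⌊√2070⌋ = 45.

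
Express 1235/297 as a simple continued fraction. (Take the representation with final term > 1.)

1235 = 4×297 + 47
297 = 6×47 + 15
47 = 3×15 + 2
15 = 7×2 + 1
2 = 2×1 + 0  (stop)
So 1235/297 = [4; 6, 3, 7, 2].

[4; 6, 3, 7, 2]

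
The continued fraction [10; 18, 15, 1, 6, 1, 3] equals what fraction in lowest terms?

89362/8887

Fold from the inside: start with 3/1.
  1 + 1/3 = 4/3
  6 + 3/4 = 27/4
  1 + 4/27 = 31/27
  15 + 27/31 = 492/31
  18 + 31/492 = 8887/492
  10 + 492/8887 = 89362/8887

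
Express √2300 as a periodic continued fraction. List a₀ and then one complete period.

[47; 1, 22, 1, 94]

a₀ = ⌊√2300⌋ = 47.
With m₀=0, d₀=1 and mₖ₊₁ = dₖaₖ − mₖ, dₖ₊₁ = (n − mₖ₊₁²)/dₖ, aₖ₊₁ = ⌊(a₀+mₖ₊₁)/dₖ₊₁⌋:
  k=1: m=47, d=91, a=1
  k=2: m=44, d=4, a=22
  k=3: m=44, d=91, a=1
  k=4: m=47, d=1, a=94
d=1 and a=2a₀=94 at k=4, so the next step gives (m, d) = (47, 91) again — its k=1 value — and the period has length 4.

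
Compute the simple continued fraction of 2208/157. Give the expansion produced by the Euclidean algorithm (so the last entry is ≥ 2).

2208 = 14*157 + 10
157 = 15*10 + 7
10 = 1*7 + 3
7 = 2*3 + 1
3 = 3*1 + 0  (stop)
So 2208/157 = [14; 15, 1, 2, 3].

[14; 15, 1, 2, 3]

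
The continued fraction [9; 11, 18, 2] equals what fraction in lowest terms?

3718/409

Using pₖ = aₖpₖ₋₁ + pₖ₋₂ and qₖ = aₖqₖ₋₁ + qₖ₋₂:
  k=0: a=9, p=9, q=1
  k=1: a=11, p=100, q=11
  k=2: a=18, p=1809, q=199
  k=3: a=2, p=3718, q=409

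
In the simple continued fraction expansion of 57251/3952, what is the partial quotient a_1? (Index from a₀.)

57251 = 14·3952 + 1923   →  a_0 = 14
3952 = 2·1923 + 106   →  a_1 = 2

2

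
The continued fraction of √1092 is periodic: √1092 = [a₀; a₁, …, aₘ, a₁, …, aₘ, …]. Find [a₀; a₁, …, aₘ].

a₀ = ⌊√1092⌋ = 33.
With m₀=0, d₀=1 and mₖ₊₁ = dₖaₖ − mₖ, dₖ₊₁ = (n − mₖ₊₁²)/dₖ, aₖ₊₁ = ⌊(a₀+mₖ₊₁)/dₖ₊₁⌋:
  k=1: m=33, d=3, a=22
  k=2: m=33, d=1, a=66
d=1 and a=2a₀=66 at k=2, so the next step gives (m, d) = (33, 3) again — its k=1 value — and the period has length 2.

[33; 22, 66]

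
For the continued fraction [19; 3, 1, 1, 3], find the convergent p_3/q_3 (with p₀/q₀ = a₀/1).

Using pₖ = aₖpₖ₋₁ + pₖ₋₂, qₖ = aₖqₖ₋₁ + qₖ₋₂ (with p₋₁=1, p₋₂=0, q₋₁=0, q₋₂=1):
  k=0: a=19, p=19, q=1
  k=1: a=3, p=58, q=3
  k=2: a=1, p=77, q=4
  k=3: a=1, p=135, q=7

135/7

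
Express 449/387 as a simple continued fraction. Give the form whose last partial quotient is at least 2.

[1; 6, 4, 7, 2]

449 = 1*387 + 62
387 = 6*62 + 15
62 = 4*15 + 2
15 = 7*2 + 1
2 = 2*1 + 0  (stop)
So 449/387 = [1; 6, 4, 7, 2].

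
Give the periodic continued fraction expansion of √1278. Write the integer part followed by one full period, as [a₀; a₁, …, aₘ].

[35; 1, 2, 1, 70]

a₀ = ⌊√1278⌋ = 35.
With m₀=0, d₀=1 and mₖ₊₁ = dₖaₖ − mₖ, dₖ₊₁ = (n − mₖ₊₁²)/dₖ, aₖ₊₁ = ⌊(a₀+mₖ₊₁)/dₖ₊₁⌋:
  k=1: m=35, d=53, a=1
  k=2: m=18, d=18, a=2
  k=3: m=18, d=53, a=1
  k=4: m=35, d=1, a=70
d=1 and a=2a₀=70 at k=4, so the next step gives (m, d) = (35, 53) again — its k=1 value — and the period has length 4.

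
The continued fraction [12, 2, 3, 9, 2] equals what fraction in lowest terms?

Fold from the inside: start with 2/1.
  9 + 1/2 = 19/2
  3 + 2/19 = 59/19
  2 + 19/59 = 137/59
  12 + 59/137 = 1703/137

1703/137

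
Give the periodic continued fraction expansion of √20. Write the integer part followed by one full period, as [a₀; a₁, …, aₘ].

[4; 2, 8]

a₀ = ⌊√20⌋ = 4.
With m₀=0, d₀=1 and mₖ₊₁ = dₖaₖ − mₖ, dₖ₊₁ = (n − mₖ₊₁²)/dₖ, aₖ₊₁ = ⌊(a₀+mₖ₊₁)/dₖ₊₁⌋:
  k=1: m=4, d=4, a=2
  k=2: m=4, d=1, a=8
d=1 and a=2a₀=8 at k=2, so the next step gives (m, d) = (4, 4) again — its k=1 value — and the period has length 2.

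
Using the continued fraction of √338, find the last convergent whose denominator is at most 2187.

√338 = [18; 2, 1, 1, 2, 36, …] (period length 5).
Convergents:
  p_0/q_0 = 18/1
  p_1/q_1 = 37/2
  p_2/q_2 = 55/3
  p_3/q_3 = 92/5
  p_4/q_4 = 239/13
  p_5/q_5 = 8696/473
  p_6/q_6 = 17631/959
  p_7/q_7 = 26327/1432
  p_8/q_8 = 43958/2391
q_7 = 1432 ≤ 2187 < 2391 = q_8, so the answer is 26327/1432.

26327/1432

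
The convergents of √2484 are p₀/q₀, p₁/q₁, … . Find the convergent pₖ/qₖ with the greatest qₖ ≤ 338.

7775/156

√2484 = [49; 1, 5, 4, 5, 1, 98, …] (period length 6).
Convergents:
  p_0/q_0 = 49/1
  p_1/q_1 = 50/1
  p_2/q_2 = 299/6
  p_3/q_3 = 1246/25
  p_4/q_4 = 6529/131
  p_5/q_5 = 7775/156
  p_6/q_6 = 768479/15419
q_5 = 156 ≤ 338 < 15419 = q_6, so the answer is 7775/156.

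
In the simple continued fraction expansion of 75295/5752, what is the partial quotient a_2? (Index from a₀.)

12

75295 = 13·5752 + 519   →  a_0 = 13
5752 = 11·519 + 43   →  a_1 = 11
519 = 12·43 + 3   →  a_2 = 12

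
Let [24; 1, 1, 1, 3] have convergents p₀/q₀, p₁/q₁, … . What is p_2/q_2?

Using pₖ = aₖpₖ₋₁ + pₖ₋₂, qₖ = aₖqₖ₋₁ + qₖ₋₂ (with p₋₁=1, p₋₂=0, q₋₁=0, q₋₂=1):
  k=0: a=24, p=24, q=1
  k=1: a=1, p=25, q=1
  k=2: a=1, p=49, q=2

49/2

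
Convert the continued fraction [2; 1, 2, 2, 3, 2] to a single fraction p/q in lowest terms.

Using pₖ = aₖpₖ₋₁ + pₖ₋₂ and qₖ = aₖqₖ₋₁ + qₖ₋₂:
  k=0: a=2, p=2, q=1
  k=1: a=1, p=3, q=1
  k=2: a=2, p=8, q=3
  k=3: a=2, p=19, q=7
  k=4: a=3, p=65, q=24
  k=5: a=2, p=149, q=55

149/55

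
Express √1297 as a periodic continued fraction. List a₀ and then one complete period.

[36; 72]

a₀ = ⌊√1297⌋ = 36.
With m₀=0, d₀=1 and mₖ₊₁ = dₖaₖ − mₖ, dₖ₊₁ = (n − mₖ₊₁²)/dₖ, aₖ₊₁ = ⌊(a₀+mₖ₊₁)/dₖ₊₁⌋:
  k=1: m=36, d=1, a=72
d=1 and a=2a₀=72 at k=1, so the next step gives (m, d) = (36, 1) again — its k=1 value — and the period has length 1.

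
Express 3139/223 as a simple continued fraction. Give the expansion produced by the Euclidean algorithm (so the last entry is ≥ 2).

3139 = 14×223 + 17
223 = 13×17 + 2
17 = 8×2 + 1
2 = 2×1 + 0  (stop)
So 3139/223 = [14; 13, 8, 2].

[14; 13, 8, 2]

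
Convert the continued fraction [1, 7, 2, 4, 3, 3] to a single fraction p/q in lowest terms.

811/715

Using pₖ = aₖpₖ₋₁ + pₖ₋₂ and qₖ = aₖqₖ₋₁ + qₖ₋₂:
  k=0: a=1, p=1, q=1
  k=1: a=7, p=8, q=7
  k=2: a=2, p=17, q=15
  k=3: a=4, p=76, q=67
  k=4: a=3, p=245, q=216
  k=5: a=3, p=811, q=715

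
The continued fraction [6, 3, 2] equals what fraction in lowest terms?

Using pₖ = aₖpₖ₋₁ + pₖ₋₂ and qₖ = aₖqₖ₋₁ + qₖ₋₂:
  k=0: a=6, p=6, q=1
  k=1: a=3, p=19, q=3
  k=2: a=2, p=44, q=7

44/7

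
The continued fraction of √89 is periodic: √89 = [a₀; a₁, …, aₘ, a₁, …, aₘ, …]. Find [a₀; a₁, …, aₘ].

[9; 2, 3, 3, 2, 18]

a₀ = ⌊√89⌋ = 9.
With m₀=0, d₀=1 and mₖ₊₁ = dₖaₖ − mₖ, dₖ₊₁ = (n − mₖ₊₁²)/dₖ, aₖ₊₁ = ⌊(a₀+mₖ₊₁)/dₖ₊₁⌋:
  k=1: m=9, d=8, a=2
  k=2: m=7, d=5, a=3
  k=3: m=8, d=5, a=3
  k=4: m=7, d=8, a=2
  k=5: m=9, d=1, a=18
d=1 and a=2a₀=18 at k=5, so the next step gives (m, d) = (9, 8) again — its k=1 value — and the period has length 5.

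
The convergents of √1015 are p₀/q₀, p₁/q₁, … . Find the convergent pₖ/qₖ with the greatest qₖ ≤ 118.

√1015 = [31; 1, 6, 10, 2, 10, 6, 1, 62, …] (period length 8).
Convergents:
  p_0/q_0 = 31/1
  p_1/q_1 = 32/1
  p_2/q_2 = 223/7
  p_3/q_3 = 2262/71
  p_4/q_4 = 4747/149
q_3 = 71 ≤ 118 < 149 = q_4, so the answer is 2262/71.

2262/71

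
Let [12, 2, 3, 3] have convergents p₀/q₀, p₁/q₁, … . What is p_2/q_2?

Using pₖ = aₖpₖ₋₁ + pₖ₋₂, qₖ = aₖqₖ₋₁ + qₖ₋₂ (with p₋₁=1, p₋₂=0, q₋₁=0, q₋₂=1):
  k=0: a=12, p=12, q=1
  k=1: a=2, p=25, q=2
  k=2: a=3, p=87, q=7

87/7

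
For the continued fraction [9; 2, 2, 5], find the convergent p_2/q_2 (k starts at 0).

47/5

Using pₖ = aₖpₖ₋₁ + pₖ₋₂, qₖ = aₖqₖ₋₁ + qₖ₋₂ (with p₋₁=1, p₋₂=0, q₋₁=0, q₋₂=1):
  k=0: a=9, p=9, q=1
  k=1: a=2, p=19, q=2
  k=2: a=2, p=47, q=5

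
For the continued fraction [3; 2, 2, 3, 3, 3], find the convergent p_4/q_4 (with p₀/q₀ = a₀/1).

Using pₖ = aₖpₖ₋₁ + pₖ₋₂, qₖ = aₖqₖ₋₁ + qₖ₋₂ (with p₋₁=1, p₋₂=0, q₋₁=0, q₋₂=1):
  k=0: a=3, p=3, q=1
  k=1: a=2, p=7, q=2
  k=2: a=2, p=17, q=5
  k=3: a=3, p=58, q=17
  k=4: a=3, p=191, q=56

191/56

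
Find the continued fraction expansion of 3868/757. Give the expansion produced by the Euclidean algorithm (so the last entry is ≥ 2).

3868 = 5*757 + 83
757 = 9*83 + 10
83 = 8*10 + 3
10 = 3*3 + 1
3 = 3*1 + 0  (stop)
So 3868/757 = [5; 9, 8, 3, 3].

[5; 9, 8, 3, 3]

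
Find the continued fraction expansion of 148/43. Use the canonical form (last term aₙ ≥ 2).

148 = 3*43 + 19
43 = 2*19 + 5
19 = 3*5 + 4
5 = 1*4 + 1
4 = 4*1 + 0  (stop)
So 148/43 = [3; 2, 3, 1, 4].

[3; 2, 3, 1, 4]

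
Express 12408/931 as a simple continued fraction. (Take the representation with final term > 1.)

12408 = 13×931 + 305
931 = 3×305 + 16
305 = 19×16 + 1
16 = 16×1 + 0  (stop)
So 12408/931 = [13; 3, 19, 16].

[13; 3, 19, 16]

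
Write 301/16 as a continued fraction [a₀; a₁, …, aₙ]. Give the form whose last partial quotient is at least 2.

[18; 1, 4, 3]

301 = 18*16 + 13
16 = 1*13 + 3
13 = 4*3 + 1
3 = 3*1 + 0  (stop)
So 301/16 = [18; 1, 4, 3].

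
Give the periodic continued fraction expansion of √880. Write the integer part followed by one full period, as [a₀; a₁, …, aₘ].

[29; 1, 1, 1, 58]

a₀ = ⌊√880⌋ = 29.
With m₀=0, d₀=1 and mₖ₊₁ = dₖaₖ − mₖ, dₖ₊₁ = (n − mₖ₊₁²)/dₖ, aₖ₊₁ = ⌊(a₀+mₖ₊₁)/dₖ₊₁⌋:
  k=1: m=29, d=39, a=1
  k=2: m=10, d=20, a=1
  k=3: m=10, d=39, a=1
  k=4: m=29, d=1, a=58
d=1 and a=2a₀=58 at k=4, so the next step gives (m, d) = (29, 39) again — its k=1 value — and the period has length 4.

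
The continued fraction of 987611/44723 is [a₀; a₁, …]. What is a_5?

987611 = 22·44723 + 3705   →  a_0 = 22
44723 = 12·3705 + 263   →  a_1 = 12
3705 = 14·263 + 23   →  a_2 = 14
263 = 11·23 + 10   →  a_3 = 11
23 = 2·10 + 3   →  a_4 = 2
10 = 3·3 + 1   →  a_5 = 3

3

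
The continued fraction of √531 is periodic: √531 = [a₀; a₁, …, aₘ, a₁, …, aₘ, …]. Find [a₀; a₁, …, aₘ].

[23; 23, 46]

a₀ = ⌊√531⌋ = 23.
With m₀=0, d₀=1 and mₖ₊₁ = dₖaₖ − mₖ, dₖ₊₁ = (n − mₖ₊₁²)/dₖ, aₖ₊₁ = ⌊(a₀+mₖ₊₁)/dₖ₊₁⌋:
  k=1: m=23, d=2, a=23
  k=2: m=23, d=1, a=46
d=1 and a=2a₀=46 at k=2, so the next step gives (m, d) = (23, 2) again — its k=1 value — and the period has length 2.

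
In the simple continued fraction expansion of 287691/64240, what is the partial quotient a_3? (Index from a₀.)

16

287691 = 4·64240 + 30731   →  a_0 = 4
64240 = 2·30731 + 2778   →  a_1 = 2
30731 = 11·2778 + 173   →  a_2 = 11
2778 = 16·173 + 10   →  a_3 = 16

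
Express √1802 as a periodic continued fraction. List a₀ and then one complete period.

[42; 2, 4, 2, 84]

a₀ = ⌊√1802⌋ = 42.
With m₀=0, d₀=1 and mₖ₊₁ = dₖaₖ − mₖ, dₖ₊₁ = (n − mₖ₊₁²)/dₖ, aₖ₊₁ = ⌊(a₀+mₖ₊₁)/dₖ₊₁⌋:
  k=1: m=42, d=38, a=2
  k=2: m=34, d=17, a=4
  k=3: m=34, d=38, a=2
  k=4: m=42, d=1, a=84
d=1 and a=2a₀=84 at k=4, so the next step gives (m, d) = (42, 38) again — its k=1 value — and the period has length 4.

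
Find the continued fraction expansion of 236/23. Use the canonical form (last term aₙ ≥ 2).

[10; 3, 1, 5]

236 = 10*23 + 6
23 = 3*6 + 5
6 = 1*5 + 1
5 = 5*1 + 0  (stop)
So 236/23 = [10; 3, 1, 5].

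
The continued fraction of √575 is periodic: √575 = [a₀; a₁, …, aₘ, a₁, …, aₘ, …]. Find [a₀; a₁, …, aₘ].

[23; 1, 46]

a₀ = ⌊√575⌋ = 23.
With m₀=0, d₀=1 and mₖ₊₁ = dₖaₖ − mₖ, dₖ₊₁ = (n − mₖ₊₁²)/dₖ, aₖ₊₁ = ⌊(a₀+mₖ₊₁)/dₖ₊₁⌋:
  k=1: m=23, d=46, a=1
  k=2: m=23, d=1, a=46
d=1 and a=2a₀=46 at k=2, so the next step gives (m, d) = (23, 46) again — its k=1 value — and the period has length 2.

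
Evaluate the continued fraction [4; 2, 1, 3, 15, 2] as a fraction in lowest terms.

1514/347

Using pₖ = aₖpₖ₋₁ + pₖ₋₂ and qₖ = aₖqₖ₋₁ + qₖ₋₂:
  k=0: a=4, p=4, q=1
  k=1: a=2, p=9, q=2
  k=2: a=1, p=13, q=3
  k=3: a=3, p=48, q=11
  k=4: a=15, p=733, q=168
  k=5: a=2, p=1514, q=347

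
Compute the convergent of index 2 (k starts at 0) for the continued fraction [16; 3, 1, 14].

Using pₖ = aₖpₖ₋₁ + pₖ₋₂, qₖ = aₖqₖ₋₁ + qₖ₋₂ (with p₋₁=1, p₋₂=0, q₋₁=0, q₋₂=1):
  k=0: a=16, p=16, q=1
  k=1: a=3, p=49, q=3
  k=2: a=1, p=65, q=4

65/4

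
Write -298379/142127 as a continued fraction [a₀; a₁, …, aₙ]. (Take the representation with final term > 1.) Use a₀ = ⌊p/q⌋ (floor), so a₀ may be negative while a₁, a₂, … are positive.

-298379 = -3×142127 + 128002
142127 = 1×128002 + 14125
128002 = 9×14125 + 877
14125 = 16×877 + 93
877 = 9×93 + 40
93 = 2×40 + 13
40 = 3×13 + 1
13 = 13×1 + 0  (stop)
So -298379/142127 = [-3; 1, 9, 16, 9, 2, 3, 13].

[-3; 1, 9, 16, 9, 2, 3, 13]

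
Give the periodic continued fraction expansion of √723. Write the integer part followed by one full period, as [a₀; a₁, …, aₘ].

[26; 1, 7, 1, 52]

a₀ = ⌊√723⌋ = 26.
With m₀=0, d₀=1 and mₖ₊₁ = dₖaₖ − mₖ, dₖ₊₁ = (n − mₖ₊₁²)/dₖ, aₖ₊₁ = ⌊(a₀+mₖ₊₁)/dₖ₊₁⌋:
  k=1: m=26, d=47, a=1
  k=2: m=21, d=6, a=7
  k=3: m=21, d=47, a=1
  k=4: m=26, d=1, a=52
d=1 and a=2a₀=52 at k=4, so the next step gives (m, d) = (26, 47) again — its k=1 value — and the period has length 4.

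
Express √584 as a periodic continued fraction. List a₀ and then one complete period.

a₀ = ⌊√584⌋ = 24.
With m₀=0, d₀=1 and mₖ₊₁ = dₖaₖ − mₖ, dₖ₊₁ = (n − mₖ₊₁²)/dₖ, aₖ₊₁ = ⌊(a₀+mₖ₊₁)/dₖ₊₁⌋:
  k=1: m=24, d=8, a=6
  k=2: m=24, d=1, a=48
d=1 and a=2a₀=48 at k=2, so the next step gives (m, d) = (24, 8) again — its k=1 value — and the period has length 2.

[24; 6, 48]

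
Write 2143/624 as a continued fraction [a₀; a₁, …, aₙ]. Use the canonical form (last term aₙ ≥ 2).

[3; 2, 3, 3, 3, 1, 1, 3]

2143 = 3×624 + 271
624 = 2×271 + 82
271 = 3×82 + 25
82 = 3×25 + 7
25 = 3×7 + 4
7 = 1×4 + 3
4 = 1×3 + 1
3 = 3×1 + 0  (stop)
So 2143/624 = [3; 2, 3, 3, 3, 1, 1, 3].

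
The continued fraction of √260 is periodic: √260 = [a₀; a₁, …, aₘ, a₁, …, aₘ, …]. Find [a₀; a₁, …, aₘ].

[16; 8, 32]

a₀ = ⌊√260⌋ = 16.
With m₀=0, d₀=1 and mₖ₊₁ = dₖaₖ − mₖ, dₖ₊₁ = (n − mₖ₊₁²)/dₖ, aₖ₊₁ = ⌊(a₀+mₖ₊₁)/dₖ₊₁⌋:
  k=1: m=16, d=4, a=8
  k=2: m=16, d=1, a=32
d=1 and a=2a₀=32 at k=2, so the next step gives (m, d) = (16, 4) again — its k=1 value — and the period has length 2.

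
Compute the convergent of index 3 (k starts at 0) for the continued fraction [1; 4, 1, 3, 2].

Using pₖ = aₖpₖ₋₁ + pₖ₋₂, qₖ = aₖqₖ₋₁ + qₖ₋₂ (with p₋₁=1, p₋₂=0, q₋₁=0, q₋₂=1):
  k=0: a=1, p=1, q=1
  k=1: a=4, p=5, q=4
  k=2: a=1, p=6, q=5
  k=3: a=3, p=23, q=19

23/19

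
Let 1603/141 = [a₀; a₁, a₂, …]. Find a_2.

1603 = 11·141 + 52   →  a_0 = 11
141 = 2·52 + 37   →  a_1 = 2
52 = 1·37 + 15   →  a_2 = 1

1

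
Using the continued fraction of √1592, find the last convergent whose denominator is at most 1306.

31880/799

√1592 = [39; 1, 8, 1, 78, …] (period length 4).
Convergents:
  p_0/q_0 = 39/1
  p_1/q_1 = 40/1
  p_2/q_2 = 359/9
  p_3/q_3 = 399/10
  p_4/q_4 = 31481/789
  p_5/q_5 = 31880/799
  p_6/q_6 = 286521/7181
q_5 = 799 ≤ 1306 < 7181 = q_6, so the answer is 31880/799.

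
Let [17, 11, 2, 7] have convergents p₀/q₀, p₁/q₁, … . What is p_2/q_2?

393/23

Using pₖ = aₖpₖ₋₁ + pₖ₋₂, qₖ = aₖqₖ₋₁ + qₖ₋₂ (with p₋₁=1, p₋₂=0, q₋₁=0, q₋₂=1):
  k=0: a=17, p=17, q=1
  k=1: a=11, p=188, q=11
  k=2: a=2, p=393, q=23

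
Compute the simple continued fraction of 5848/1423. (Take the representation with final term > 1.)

5848 = 4×1423 + 156
1423 = 9×156 + 19
156 = 8×19 + 4
19 = 4×4 + 3
4 = 1×3 + 1
3 = 3×1 + 0  (stop)
So 5848/1423 = [4; 9, 8, 4, 1, 3].

[4; 9, 8, 4, 1, 3]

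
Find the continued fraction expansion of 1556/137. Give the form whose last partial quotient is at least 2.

1556 = 11*137 + 49
137 = 2*49 + 39
49 = 1*39 + 10
39 = 3*10 + 9
10 = 1*9 + 1
9 = 9*1 + 0  (stop)
So 1556/137 = [11; 2, 1, 3, 1, 9].

[11; 2, 1, 3, 1, 9]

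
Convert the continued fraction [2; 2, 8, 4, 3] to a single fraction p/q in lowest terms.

561/227

Using pₖ = aₖpₖ₋₁ + pₖ₋₂ and qₖ = aₖqₖ₋₁ + qₖ₋₂:
  k=0: a=2, p=2, q=1
  k=1: a=2, p=5, q=2
  k=2: a=8, p=42, q=17
  k=3: a=4, p=173, q=70
  k=4: a=3, p=561, q=227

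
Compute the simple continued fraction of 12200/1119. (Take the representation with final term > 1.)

[10; 1, 9, 3, 1, 3, 7]

12200 = 10*1119 + 1010
1119 = 1*1010 + 109
1010 = 9*109 + 29
109 = 3*29 + 22
29 = 1*22 + 7
22 = 3*7 + 1
7 = 7*1 + 0  (stop)
So 12200/1119 = [10; 1, 9, 3, 1, 3, 7].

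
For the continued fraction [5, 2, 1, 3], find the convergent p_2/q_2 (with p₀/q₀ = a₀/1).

Using pₖ = aₖpₖ₋₁ + pₖ₋₂, qₖ = aₖqₖ₋₁ + qₖ₋₂ (with p₋₁=1, p₋₂=0, q₋₁=0, q₋₂=1):
  k=0: a=5, p=5, q=1
  k=1: a=2, p=11, q=2
  k=2: a=1, p=16, q=3

16/3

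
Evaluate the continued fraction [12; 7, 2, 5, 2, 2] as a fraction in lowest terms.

5339/440

Fold from the inside: start with 2/1.
  2 + 1/2 = 5/2
  5 + 2/5 = 27/5
  2 + 5/27 = 59/27
  7 + 27/59 = 440/59
  12 + 59/440 = 5339/440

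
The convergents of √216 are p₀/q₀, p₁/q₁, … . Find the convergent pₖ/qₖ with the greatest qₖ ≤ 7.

√216 = [14; 1, 2, 3, 2, 1, 28, …] (period length 6).
Convergents:
  p_0/q_0 = 14/1
  p_1/q_1 = 15/1
  p_2/q_2 = 44/3
  p_3/q_3 = 147/10
q_2 = 3 ≤ 7 < 10 = q_3, so the answer is 44/3.

44/3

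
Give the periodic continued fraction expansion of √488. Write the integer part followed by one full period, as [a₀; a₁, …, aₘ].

[22; 11, 44]

a₀ = ⌊√488⌋ = 22.
With m₀=0, d₀=1 and mₖ₊₁ = dₖaₖ − mₖ, dₖ₊₁ = (n − mₖ₊₁²)/dₖ, aₖ₊₁ = ⌊(a₀+mₖ₊₁)/dₖ₊₁⌋:
  k=1: m=22, d=4, a=11
  k=2: m=22, d=1, a=44
d=1 and a=2a₀=44 at k=2, so the next step gives (m, d) = (22, 4) again — its k=1 value — and the period has length 2.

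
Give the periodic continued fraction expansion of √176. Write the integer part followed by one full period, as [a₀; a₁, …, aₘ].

a₀ = ⌊√176⌋ = 13.
With m₀=0, d₀=1 and mₖ₊₁ = dₖaₖ − mₖ, dₖ₊₁ = (n − mₖ₊₁²)/dₖ, aₖ₊₁ = ⌊(a₀+mₖ₊₁)/dₖ₊₁⌋:
  k=1: m=13, d=7, a=3
  k=2: m=8, d=16, a=1
  k=3: m=8, d=7, a=3
  k=4: m=13, d=1, a=26
d=1 and a=2a₀=26 at k=4, so the next step gives (m, d) = (13, 7) again — its k=1 value — and the period has length 4.

[13; 3, 1, 3, 26]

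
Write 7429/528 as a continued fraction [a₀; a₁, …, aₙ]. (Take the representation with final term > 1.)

7429 = 14×528 + 37
528 = 14×37 + 10
37 = 3×10 + 7
10 = 1×7 + 3
7 = 2×3 + 1
3 = 3×1 + 0  (stop)
So 7429/528 = [14; 14, 3, 1, 2, 3].

[14; 14, 3, 1, 2, 3]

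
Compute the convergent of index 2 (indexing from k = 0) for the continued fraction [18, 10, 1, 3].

Using pₖ = aₖpₖ₋₁ + pₖ₋₂, qₖ = aₖqₖ₋₁ + qₖ₋₂ (with p₋₁=1, p₋₂=0, q₋₁=0, q₋₂=1):
  k=0: a=18, p=18, q=1
  k=1: a=10, p=181, q=10
  k=2: a=1, p=199, q=11

199/11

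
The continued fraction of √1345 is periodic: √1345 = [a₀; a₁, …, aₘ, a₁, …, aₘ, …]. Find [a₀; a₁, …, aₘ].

a₀ = ⌊√1345⌋ = 36.
With m₀=0, d₀=1 and mₖ₊₁ = dₖaₖ − mₖ, dₖ₊₁ = (n − mₖ₊₁²)/dₖ, aₖ₊₁ = ⌊(a₀+mₖ₊₁)/dₖ₊₁⌋:
  k=1: m=36, d=49, a=1
  k=2: m=13, d=24, a=2
  k=3: m=35, d=5, a=14
  k=4: m=35, d=24, a=2
  k=5: m=13, d=49, a=1
  k=6: m=36, d=1, a=72
d=1 and a=2a₀=72 at k=6, so the next step gives (m, d) = (36, 49) again — its k=1 value — and the period has length 6.

[36; 1, 2, 14, 2, 1, 72]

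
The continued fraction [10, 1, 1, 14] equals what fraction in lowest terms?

Using pₖ = aₖpₖ₋₁ + pₖ₋₂ and qₖ = aₖqₖ₋₁ + qₖ₋₂:
  k=0: a=10, p=10, q=1
  k=1: a=1, p=11, q=1
  k=2: a=1, p=21, q=2
  k=3: a=14, p=305, q=29

305/29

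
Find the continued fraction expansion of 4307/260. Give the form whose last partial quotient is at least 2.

4307 = 16·260 + 147
260 = 1·147 + 113
147 = 1·113 + 34
113 = 3·34 + 11
34 = 3·11 + 1
11 = 11·1 + 0  (stop)
So 4307/260 = [16; 1, 1, 3, 3, 11].

[16; 1, 1, 3, 3, 11]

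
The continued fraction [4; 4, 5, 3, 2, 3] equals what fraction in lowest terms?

Fold from the inside: start with 3/1.
  2 + 1/3 = 7/3
  3 + 3/7 = 24/7
  5 + 7/24 = 127/24
  4 + 24/127 = 532/127
  4 + 127/532 = 2255/532

2255/532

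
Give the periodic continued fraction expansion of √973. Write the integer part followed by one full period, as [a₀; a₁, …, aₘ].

[31; 5, 5, 2, 8, 2, 5, 5, 62]

a₀ = ⌊√973⌋ = 31.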